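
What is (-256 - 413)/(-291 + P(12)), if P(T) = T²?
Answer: 223/49 ≈ 4.5510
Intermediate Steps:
(-256 - 413)/(-291 + P(12)) = (-256 - 413)/(-291 + 12²) = -669/(-291 + 144) = -669/(-147) = -669*(-1/147) = 223/49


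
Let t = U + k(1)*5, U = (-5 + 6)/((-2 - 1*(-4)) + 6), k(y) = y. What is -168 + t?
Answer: -1303/8 ≈ -162.88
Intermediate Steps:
U = ⅛ (U = 1/((-2 + 4) + 6) = 1/(2 + 6) = 1/8 = 1*(⅛) = ⅛ ≈ 0.12500)
t = 41/8 (t = ⅛ + 1*5 = ⅛ + 5 = 41/8 ≈ 5.1250)
-168 + t = -168 + 41/8 = -1303/8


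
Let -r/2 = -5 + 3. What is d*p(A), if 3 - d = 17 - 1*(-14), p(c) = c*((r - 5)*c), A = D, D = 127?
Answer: 451612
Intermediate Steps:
r = 4 (r = -2*(-5 + 3) = -2*(-2) = 4)
A = 127
p(c) = -c² (p(c) = c*((4 - 5)*c) = c*(-c) = -c²)
d = -28 (d = 3 - (17 - 1*(-14)) = 3 - (17 + 14) = 3 - 1*31 = 3 - 31 = -28)
d*p(A) = -(-28)*127² = -(-28)*16129 = -28*(-16129) = 451612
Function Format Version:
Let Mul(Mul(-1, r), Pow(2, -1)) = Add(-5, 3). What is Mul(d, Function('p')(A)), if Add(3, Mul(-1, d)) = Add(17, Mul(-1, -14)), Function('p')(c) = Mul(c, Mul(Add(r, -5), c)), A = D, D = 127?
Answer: 451612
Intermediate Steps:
r = 4 (r = Mul(-2, Add(-5, 3)) = Mul(-2, -2) = 4)
A = 127
Function('p')(c) = Mul(-1, Pow(c, 2)) (Function('p')(c) = Mul(c, Mul(Add(4, -5), c)) = Mul(c, Mul(-1, c)) = Mul(-1, Pow(c, 2)))
d = -28 (d = Add(3, Mul(-1, Add(17, Mul(-1, -14)))) = Add(3, Mul(-1, Add(17, 14))) = Add(3, Mul(-1, 31)) = Add(3, -31) = -28)
Mul(d, Function('p')(A)) = Mul(-28, Mul(-1, Pow(127, 2))) = Mul(-28, Mul(-1, 16129)) = Mul(-28, -16129) = 451612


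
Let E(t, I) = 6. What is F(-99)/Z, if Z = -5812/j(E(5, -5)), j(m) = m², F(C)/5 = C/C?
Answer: -45/1453 ≈ -0.030970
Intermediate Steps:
F(C) = 5 (F(C) = 5*(C/C) = 5*1 = 5)
Z = -1453/9 (Z = -5812/(6²) = -5812/36 = -5812*1/36 = -1453/9 ≈ -161.44)
F(-99)/Z = 5/(-1453/9) = 5*(-9/1453) = -45/1453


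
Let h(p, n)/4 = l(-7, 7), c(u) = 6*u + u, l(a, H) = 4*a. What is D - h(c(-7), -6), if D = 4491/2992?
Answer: 339595/2992 ≈ 113.50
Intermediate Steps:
c(u) = 7*u
h(p, n) = -112 (h(p, n) = 4*(4*(-7)) = 4*(-28) = -112)
D = 4491/2992 (D = 4491*(1/2992) = 4491/2992 ≈ 1.5010)
D - h(c(-7), -6) = 4491/2992 - 1*(-112) = 4491/2992 + 112 = 339595/2992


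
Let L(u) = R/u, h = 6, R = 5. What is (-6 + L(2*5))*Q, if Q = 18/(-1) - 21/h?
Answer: 473/4 ≈ 118.25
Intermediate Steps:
L(u) = 5/u
Q = -43/2 (Q = 18/(-1) - 21/6 = 18*(-1) - 21*⅙ = -18 - 7/2 = -43/2 ≈ -21.500)
(-6 + L(2*5))*Q = (-6 + 5/((2*5)))*(-43/2) = (-6 + 5/10)*(-43/2) = (-6 + 5*(⅒))*(-43/2) = (-6 + ½)*(-43/2) = -11/2*(-43/2) = 473/4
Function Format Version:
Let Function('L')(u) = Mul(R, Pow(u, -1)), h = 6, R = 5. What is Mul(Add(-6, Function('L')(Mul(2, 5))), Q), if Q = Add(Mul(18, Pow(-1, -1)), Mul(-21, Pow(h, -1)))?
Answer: Rational(473, 4) ≈ 118.25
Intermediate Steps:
Function('L')(u) = Mul(5, Pow(u, -1))
Q = Rational(-43, 2) (Q = Add(Mul(18, Pow(-1, -1)), Mul(-21, Pow(6, -1))) = Add(Mul(18, -1), Mul(-21, Rational(1, 6))) = Add(-18, Rational(-7, 2)) = Rational(-43, 2) ≈ -21.500)
Mul(Add(-6, Function('L')(Mul(2, 5))), Q) = Mul(Add(-6, Mul(5, Pow(Mul(2, 5), -1))), Rational(-43, 2)) = Mul(Add(-6, Mul(5, Pow(10, -1))), Rational(-43, 2)) = Mul(Add(-6, Mul(5, Rational(1, 10))), Rational(-43, 2)) = Mul(Add(-6, Rational(1, 2)), Rational(-43, 2)) = Mul(Rational(-11, 2), Rational(-43, 2)) = Rational(473, 4)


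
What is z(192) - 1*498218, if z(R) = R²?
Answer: -461354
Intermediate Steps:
z(192) - 1*498218 = 192² - 1*498218 = 36864 - 498218 = -461354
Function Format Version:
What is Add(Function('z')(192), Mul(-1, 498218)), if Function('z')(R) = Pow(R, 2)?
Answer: -461354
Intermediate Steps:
Add(Function('z')(192), Mul(-1, 498218)) = Add(Pow(192, 2), Mul(-1, 498218)) = Add(36864, -498218) = -461354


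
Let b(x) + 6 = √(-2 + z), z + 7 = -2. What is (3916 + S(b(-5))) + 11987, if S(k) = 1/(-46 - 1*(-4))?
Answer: 667925/42 ≈ 15903.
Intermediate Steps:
z = -9 (z = -7 - 2 = -9)
b(x) = -6 + I*√11 (b(x) = -6 + √(-2 - 9) = -6 + √(-11) = -6 + I*√11)
S(k) = -1/42 (S(k) = 1/(-46 + 4) = 1/(-42) = -1/42)
(3916 + S(b(-5))) + 11987 = (3916 - 1/42) + 11987 = 164471/42 + 11987 = 667925/42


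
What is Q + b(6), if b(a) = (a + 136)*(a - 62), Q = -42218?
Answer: -50170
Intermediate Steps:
b(a) = (-62 + a)*(136 + a) (b(a) = (136 + a)*(-62 + a) = (-62 + a)*(136 + a))
Q + b(6) = -42218 + (-8432 + 6² + 74*6) = -42218 + (-8432 + 36 + 444) = -42218 - 7952 = -50170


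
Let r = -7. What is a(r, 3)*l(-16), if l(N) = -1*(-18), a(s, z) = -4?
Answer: -72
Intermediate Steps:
l(N) = 18
a(r, 3)*l(-16) = -4*18 = -72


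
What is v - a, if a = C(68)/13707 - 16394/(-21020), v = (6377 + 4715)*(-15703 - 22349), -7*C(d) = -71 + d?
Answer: -141876107232737881/336141330 ≈ -4.2207e+8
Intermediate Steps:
C(d) = 71/7 - d/7 (C(d) = -(-71 + d)/7 = 71/7 - d/7)
v = -422072784 (v = 11092*(-38052) = -422072784)
a = 262175161/336141330 (a = (71/7 - ⅐*68)/13707 - 16394/(-21020) = (71/7 - 68/7)*(1/13707) - 16394*(-1/21020) = (3/7)*(1/13707) + 8197/10510 = 1/31983 + 8197/10510 = 262175161/336141330 ≈ 0.77995)
v - a = -422072784 - 1*262175161/336141330 = -422072784 - 262175161/336141330 = -141876107232737881/336141330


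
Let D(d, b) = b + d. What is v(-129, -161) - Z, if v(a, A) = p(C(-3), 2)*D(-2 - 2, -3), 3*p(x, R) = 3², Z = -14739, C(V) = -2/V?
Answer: 14718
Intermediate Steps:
p(x, R) = 3 (p(x, R) = (⅓)*3² = (⅓)*9 = 3)
v(a, A) = -21 (v(a, A) = 3*(-3 + (-2 - 2)) = 3*(-3 - 4) = 3*(-7) = -21)
v(-129, -161) - Z = -21 - 1*(-14739) = -21 + 14739 = 14718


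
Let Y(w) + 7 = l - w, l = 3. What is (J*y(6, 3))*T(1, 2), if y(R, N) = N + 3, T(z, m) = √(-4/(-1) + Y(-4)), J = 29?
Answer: 348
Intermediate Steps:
Y(w) = -4 - w (Y(w) = -7 + (3 - w) = -4 - w)
T(z, m) = 2 (T(z, m) = √(-4/(-1) + (-4 - 1*(-4))) = √(-4*(-1) + (-4 + 4)) = √(4 + 0) = √4 = 2)
y(R, N) = 3 + N
(J*y(6, 3))*T(1, 2) = (29*(3 + 3))*2 = (29*6)*2 = 174*2 = 348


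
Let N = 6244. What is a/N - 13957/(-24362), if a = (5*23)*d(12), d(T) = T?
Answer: 30191767/38029082 ≈ 0.79391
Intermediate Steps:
a = 1380 (a = (5*23)*12 = 115*12 = 1380)
a/N - 13957/(-24362) = 1380/6244 - 13957/(-24362) = 1380*(1/6244) - 13957*(-1/24362) = 345/1561 + 13957/24362 = 30191767/38029082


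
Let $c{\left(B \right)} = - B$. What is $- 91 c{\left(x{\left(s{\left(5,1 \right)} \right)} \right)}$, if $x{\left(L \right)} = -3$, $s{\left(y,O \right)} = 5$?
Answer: $-273$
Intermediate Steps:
$- 91 c{\left(x{\left(s{\left(5,1 \right)} \right)} \right)} = - 91 \left(\left(-1\right) \left(-3\right)\right) = \left(-91\right) 3 = -273$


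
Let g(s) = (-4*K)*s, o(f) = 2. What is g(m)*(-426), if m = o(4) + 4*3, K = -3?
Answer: -71568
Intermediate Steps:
m = 14 (m = 2 + 4*3 = 2 + 12 = 14)
g(s) = 12*s (g(s) = (-4*(-3))*s = 12*s)
g(m)*(-426) = (12*14)*(-426) = 168*(-426) = -71568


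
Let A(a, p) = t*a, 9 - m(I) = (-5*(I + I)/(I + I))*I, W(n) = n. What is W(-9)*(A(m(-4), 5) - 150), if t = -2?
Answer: 1152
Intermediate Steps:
m(I) = 9 + 5*I (m(I) = 9 - (-5*(I + I)/(I + I))*I = 9 - (-5*2*I/(2*I))*I = 9 - (-5*2*I*1/(2*I))*I = 9 - (-5*1)*I = 9 - (-5)*I = 9 + 5*I)
A(a, p) = -2*a
W(-9)*(A(m(-4), 5) - 150) = -9*(-2*(9 + 5*(-4)) - 150) = -9*(-2*(9 - 20) - 150) = -9*(-2*(-11) - 150) = -9*(22 - 150) = -9*(-128) = 1152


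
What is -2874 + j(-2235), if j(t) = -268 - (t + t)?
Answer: 1328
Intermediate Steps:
j(t) = -268 - 2*t
-2874 + j(-2235) = -2874 + (-268 - 2*(-2235)) = -2874 + (-268 + 4470) = -2874 + 4202 = 1328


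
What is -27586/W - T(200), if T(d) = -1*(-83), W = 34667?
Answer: -2904947/34667 ≈ -83.796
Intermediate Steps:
T(d) = 83
-27586/W - T(200) = -27586/34667 - 1*83 = -27586*1/34667 - 83 = -27586/34667 - 83 = -2904947/34667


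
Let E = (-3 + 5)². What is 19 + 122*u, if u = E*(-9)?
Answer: -4373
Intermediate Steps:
E = 4 (E = 2² = 4)
u = -36 (u = 4*(-9) = -36)
19 + 122*u = 19 + 122*(-36) = 19 - 4392 = -4373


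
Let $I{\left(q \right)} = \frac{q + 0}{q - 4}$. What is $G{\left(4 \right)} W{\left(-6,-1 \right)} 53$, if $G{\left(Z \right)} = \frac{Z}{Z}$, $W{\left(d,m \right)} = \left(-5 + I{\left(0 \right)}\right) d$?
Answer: $1590$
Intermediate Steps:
$I{\left(q \right)} = \frac{q}{-4 + q}$
$W{\left(d,m \right)} = - 5 d$ ($W{\left(d,m \right)} = \left(-5 + \frac{0}{-4 + 0}\right) d = \left(-5 + \frac{0}{-4}\right) d = \left(-5 + 0 \left(- \frac{1}{4}\right)\right) d = \left(-5 + 0\right) d = - 5 d$)
$G{\left(Z \right)} = 1$
$G{\left(4 \right)} W{\left(-6,-1 \right)} 53 = 1 \left(\left(-5\right) \left(-6\right)\right) 53 = 1 \cdot 30 \cdot 53 = 30 \cdot 53 = 1590$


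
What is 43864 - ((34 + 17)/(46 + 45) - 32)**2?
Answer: 355052463/8281 ≈ 42876.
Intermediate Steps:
43864 - ((34 + 17)/(46 + 45) - 32)**2 = 43864 - (51/91 - 32)**2 = 43864 - (-2861/91)**2 = 43864 - 1*8185321/8281 = 43864 - 8185321/8281 = 355052463/8281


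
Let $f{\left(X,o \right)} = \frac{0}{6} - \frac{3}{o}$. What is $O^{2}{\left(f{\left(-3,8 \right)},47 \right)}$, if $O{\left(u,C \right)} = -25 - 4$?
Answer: $841$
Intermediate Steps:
$f{\left(X,o \right)} = - \frac{3}{o}$ ($f{\left(X,o \right)} = 0 \cdot \frac{1}{6} - \frac{3}{o} = 0 - \frac{3}{o} = - \frac{3}{o}$)
$O{\left(u,C \right)} = -29$
$O^{2}{\left(f{\left(-3,8 \right)},47 \right)} = \left(-29\right)^{2} = 841$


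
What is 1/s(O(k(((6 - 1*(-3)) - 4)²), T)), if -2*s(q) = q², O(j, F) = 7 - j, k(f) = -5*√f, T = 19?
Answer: -1/512 ≈ -0.0019531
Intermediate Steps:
s(q) = -q²/2
1/s(O(k(((6 - 1*(-3)) - 4)²), T)) = 1/(-(7 - (-5)*√(((6 - 1*(-3)) - 4)²))²/2) = 1/(-(7 - (-5)*√(((6 + 3) - 4)²))²/2) = 1/(-(7 - (-5)*√((9 - 4)²))²/2) = 1/(-(7 - (-5)*√(5²))²/2) = 1/(-(7 - (-5)*√25)²/2) = 1/(-(7 - (-5)*5)²/2) = 1/(-(7 - 1*(-25))²/2) = 1/(-(7 + 25)²/2) = 1/(-½*32²) = 1/(-½*1024) = 1/(-512) = -1/512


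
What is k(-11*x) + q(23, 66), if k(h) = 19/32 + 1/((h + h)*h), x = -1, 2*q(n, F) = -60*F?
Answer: -7664245/3872 ≈ -1979.4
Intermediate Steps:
q(n, F) = -30*F (q(n, F) = (-60*F)/2 = -30*F)
k(h) = 19/32 + 1/(2*h²) (k(h) = 19*(1/32) + 1/(((2*h))*h) = 19/32 + (1/(2*h))/h = 19/32 + 1/(2*h²))
k(-11*x) + q(23, 66) = (19/32 + 1/(2*(-11*(-1))²)) - 30*66 = (19/32 + (½)/11²) - 1980 = (19/32 + (½)*(1/121)) - 1980 = (19/32 + 1/242) - 1980 = 2315/3872 - 1980 = -7664245/3872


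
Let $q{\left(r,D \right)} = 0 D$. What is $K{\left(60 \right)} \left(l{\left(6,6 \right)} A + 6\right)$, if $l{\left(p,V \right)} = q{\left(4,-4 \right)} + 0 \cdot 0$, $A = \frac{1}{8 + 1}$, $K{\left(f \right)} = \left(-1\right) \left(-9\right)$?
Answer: $54$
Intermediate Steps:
$K{\left(f \right)} = 9$
$A = \frac{1}{9} \approx 0.11111$
$q{\left(r,D \right)} = 0$
$l{\left(p,V \right)} = 0$ ($l{\left(p,V \right)} = 0 + 0 \cdot 0 = 0 + 0 = 0$)
$K{\left(60 \right)} \left(l{\left(6,6 \right)} A + 6\right) = 9 \left(0 \cdot \frac{1}{9} + 6\right) = 9 \left(0 + 6\right) = 9 \cdot 6 = 54$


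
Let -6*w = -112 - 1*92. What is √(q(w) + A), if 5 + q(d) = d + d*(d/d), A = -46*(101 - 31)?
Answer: I*√3157 ≈ 56.187*I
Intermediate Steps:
w = 34 (w = -(-112 - 1*92)/6 = -(-112 - 92)/6 = -⅙*(-204) = 34)
A = -3220 (A = -46*70 = -3220)
q(d) = -5 + 2*d (q(d) = -5 + (d + d*(d/d)) = -5 + (d + d*1) = -5 + (d + d) = -5 + 2*d)
√(q(w) + A) = √((-5 + 2*34) - 3220) = √((-5 + 68) - 3220) = √(63 - 3220) = √(-3157) = I*√3157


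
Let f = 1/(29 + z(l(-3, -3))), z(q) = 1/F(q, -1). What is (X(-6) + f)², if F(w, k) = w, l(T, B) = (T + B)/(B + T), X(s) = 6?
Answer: 32761/900 ≈ 36.401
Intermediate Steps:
l(T, B) = 1 (l(T, B) = (B + T)/(B + T) = 1)
z(q) = 1/q
f = 1/30 (f = 1/(29 + 1/1) = 1/(29 + 1) = 1/30 ≈ 0.033333)
(X(-6) + f)² = (6 + 1/30)² = (181/30)² = 32761/900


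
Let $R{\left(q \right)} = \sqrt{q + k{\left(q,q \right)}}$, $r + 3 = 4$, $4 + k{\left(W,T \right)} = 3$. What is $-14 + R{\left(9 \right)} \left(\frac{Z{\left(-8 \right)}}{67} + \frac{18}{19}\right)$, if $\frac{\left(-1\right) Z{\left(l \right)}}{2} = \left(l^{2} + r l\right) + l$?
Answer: $-14 - \frac{1236 \sqrt{2}}{1273} \approx -15.373$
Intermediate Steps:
$k{\left(W,T \right)} = -1$ ($k{\left(W,T \right)} = -4 + 3 = -1$)
$r = 1$ ($r = -3 + 4 = 1$)
$Z{\left(l \right)} = - 4 l - 2 l^{2}$ ($Z{\left(l \right)} = - 2 \left(\left(l^{2} + 1 l\right) + l\right) = - 2 \left(\left(l^{2} + l\right) + l\right) = - 2 \left(\left(l + l^{2}\right) + l\right) = - 2 \left(l^{2} + 2 l\right) = - 4 l - 2 l^{2}$)
$R{\left(q \right)} = \sqrt{-1 + q}$ ($R{\left(q \right)} = \sqrt{q - 1} = \sqrt{-1 + q}$)
$-14 + R{\left(9 \right)} \left(\frac{Z{\left(-8 \right)}}{67} + \frac{18}{19}\right) = -14 + \sqrt{-1 + 9} \left(\frac{\left(-2\right) \left(-8\right) \left(2 - 8\right)}{67} + \frac{18}{19}\right) = -14 + \sqrt{8} \left(\left(-2\right) \left(-8\right) \left(-6\right) \frac{1}{67} + 18 \cdot \frac{1}{19}\right) = -14 + 2 \sqrt{2} \left(\left(-96\right) \frac{1}{67} + \frac{18}{19}\right) = -14 + 2 \sqrt{2} \left(- \frac{96}{67} + \frac{18}{19}\right) = -14 + 2 \sqrt{2} \left(- \frac{618}{1273}\right) = -14 - \frac{1236 \sqrt{2}}{1273}$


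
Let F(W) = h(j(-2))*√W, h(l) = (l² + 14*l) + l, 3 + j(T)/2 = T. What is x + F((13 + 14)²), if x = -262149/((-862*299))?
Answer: -347684151/257738 ≈ -1349.0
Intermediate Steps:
j(T) = -6 + 2*T
h(l) = l² + 15*l
F(W) = -50*√W (F(W) = ((-6 + 2*(-2))*(15 + (-6 + 2*(-2))))*√W = ((-6 - 4)*(15 + (-6 - 4)))*√W = (-10*(15 - 10))*√W = (-10*5)*√W = -50*√W)
x = 262149/257738 (x = -262149/(-257738) = -262149*(-1/257738) = 262149/257738 ≈ 1.0171)
x + F((13 + 14)²) = 262149/257738 - 50*√((13 + 14)²) = 262149/257738 - 50*√(27²) = 262149/257738 - 50*√729 = 262149/257738 - 50*27 = 262149/257738 - 1350 = -347684151/257738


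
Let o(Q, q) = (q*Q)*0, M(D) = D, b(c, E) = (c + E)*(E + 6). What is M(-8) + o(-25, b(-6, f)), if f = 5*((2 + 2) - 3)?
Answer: -8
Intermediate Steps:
f = 5 (f = 5*(4 - 3) = 5*1 = 5)
b(c, E) = (6 + E)*(E + c) (b(c, E) = (E + c)*(6 + E) = (6 + E)*(E + c))
o(Q, q) = 0 (o(Q, q) = (Q*q)*0 = 0)
M(-8) + o(-25, b(-6, f)) = -8 + 0 = -8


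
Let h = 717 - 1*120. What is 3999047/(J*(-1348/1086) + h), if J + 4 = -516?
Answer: 2171482521/674651 ≈ 3218.7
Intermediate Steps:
J = -520 (J = -4 - 516 = -520)
h = 597 (h = 717 - 120 = 597)
3999047/(J*(-1348/1086) + h) = 3999047/(-(-700960)/1086 + 597) = 3999047/(-520*(-674/543) + 597) = 3999047/(350480/543 + 597) = 3999047/(674651/543) = 3999047*(543/674651) = 2171482521/674651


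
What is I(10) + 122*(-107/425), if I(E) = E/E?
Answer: -12629/425 ≈ -29.715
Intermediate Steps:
I(E) = 1
I(10) + 122*(-107/425) = 1 + 122*(-107/425) = 1 - 13054/425 = -12629/425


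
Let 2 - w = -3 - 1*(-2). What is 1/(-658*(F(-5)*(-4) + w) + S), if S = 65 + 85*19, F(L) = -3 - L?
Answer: 1/4970 ≈ 0.00020121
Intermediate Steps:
w = 3 (w = 2 - (-3 - 1*(-2)) = 2 - (-3 + 2) = 2 - 1*(-1) = 2 + 1 = 3)
S = 1680 (S = 65 + 1615 = 1680)
1/(-658*(F(-5)*(-4) + w) + S) = 1/(-658*((-3 - 1*(-5))*(-4) + 3) + 1680) = 1/(-658*((-3 + 5)*(-4) + 3) + 1680) = 1/(-658*(2*(-4) + 3) + 1680) = 1/(-658*(-8 + 3) + 1680) = 1/(-658*(-5) + 1680) = 1/(3290 + 1680) = 1/4970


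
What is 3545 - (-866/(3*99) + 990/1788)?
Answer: 313962833/88506 ≈ 3547.4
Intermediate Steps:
3545 - (-866/(3*99) + 990/1788) = 3545 - (-866/297 + 990*(1/1788)) = 3545 - (-866*1/297 + 165/298) = 3545 - (-866/297 + 165/298) = 3545 - 1*(-209063/88506) = 3545 + 209063/88506 = 313962833/88506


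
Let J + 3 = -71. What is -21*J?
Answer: 1554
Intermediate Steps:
J = -74 (J = -3 - 71 = -74)
-21*J = -21*(-74) = 1554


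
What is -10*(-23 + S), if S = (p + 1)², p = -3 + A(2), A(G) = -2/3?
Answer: 1430/9 ≈ 158.89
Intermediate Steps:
A(G) = -⅔ (A(G) = -2*⅓ = -⅔)
p = -11/3 (p = -3 - ⅔ = -11/3 ≈ -3.6667)
S = 64/9 (S = (-11/3 + 1)² = (-8/3)² = 64/9 ≈ 7.1111)
-10*(-23 + S) = -10*(-23 + 64/9) = -10*(-143/9) = 1430/9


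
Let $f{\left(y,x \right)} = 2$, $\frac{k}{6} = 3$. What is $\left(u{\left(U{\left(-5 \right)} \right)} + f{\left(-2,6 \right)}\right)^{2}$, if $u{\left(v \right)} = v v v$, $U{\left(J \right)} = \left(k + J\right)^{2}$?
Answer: $23298104429721$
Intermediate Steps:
$k = 18$ ($k = 6 \cdot 3 = 18$)
$U{\left(J \right)} = \left(18 + J\right)^{2}$
$u{\left(v \right)} = v^{3}$ ($u{\left(v \right)} = v^{2} v = v^{3}$)
$\left(u{\left(U{\left(-5 \right)} \right)} + f{\left(-2,6 \right)}\right)^{2} = \left(\left(\left(18 - 5\right)^{2}\right)^{3} + 2\right)^{2} = \left(\left(13^{2}\right)^{3} + 2\right)^{2} = \left(169^{3} + 2\right)^{2} = \left(4826809 + 2\right)^{2} = 4826811^{2} = 23298104429721$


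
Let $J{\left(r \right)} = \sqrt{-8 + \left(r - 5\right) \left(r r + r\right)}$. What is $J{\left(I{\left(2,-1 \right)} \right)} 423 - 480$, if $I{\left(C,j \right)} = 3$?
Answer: $-480 + 1692 i \sqrt{2} \approx -480.0 + 2392.8 i$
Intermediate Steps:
$J{\left(r \right)} = \sqrt{-8 + \left(-5 + r\right) \left(r + r^{2}\right)}$ ($J{\left(r \right)} = \sqrt{-8 + \left(-5 + r\right) \left(r^{2} + r\right)} = \sqrt{-8 + \left(-5 + r\right) \left(r + r^{2}\right)}$)
$J{\left(I{\left(2,-1 \right)} \right)} 423 - 480 = \sqrt{-8 + 3^{3} - 15 - 4 \cdot 3^{2}} \cdot 423 - 480 = \sqrt{-8 + 27 - 15 - 36} \cdot 423 - 480 = \sqrt{-32} \cdot 423 - 480 = 4 i \sqrt{2} \cdot 423 - 480 = 1692 i \sqrt{2} - 480 = -480 + 1692 i \sqrt{2}$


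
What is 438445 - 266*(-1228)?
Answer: 765093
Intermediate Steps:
438445 - 266*(-1228) = 438445 + 326648 = 765093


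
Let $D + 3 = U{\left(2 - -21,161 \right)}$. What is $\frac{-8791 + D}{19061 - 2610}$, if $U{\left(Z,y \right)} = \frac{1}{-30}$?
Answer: $- \frac{263821}{493530} \approx -0.53456$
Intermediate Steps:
$U{\left(Z,y \right)} = - \frac{1}{30}$
$D = - \frac{91}{30}$ ($D = -3 - \frac{1}{30} = - \frac{91}{30} \approx -3.0333$)
$\frac{-8791 + D}{19061 - 2610} = \frac{-8791 - \frac{91}{30}}{19061 - 2610} = - \frac{263821}{30 \cdot 16451} = \left(- \frac{263821}{30}\right) \frac{1}{16451} = - \frac{263821}{493530}$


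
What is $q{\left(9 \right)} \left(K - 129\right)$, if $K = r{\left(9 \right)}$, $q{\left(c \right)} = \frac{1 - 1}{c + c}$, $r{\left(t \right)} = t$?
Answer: $0$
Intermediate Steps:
$q{\left(c \right)} = 0$ ($q{\left(c \right)} = \frac{0}{2 c} = 0 \frac{1}{2 c} = 0$)
$K = 9$
$q{\left(9 \right)} \left(K - 129\right) = 0 \left(9 - 129\right) = 0 \left(-120\right) = 0$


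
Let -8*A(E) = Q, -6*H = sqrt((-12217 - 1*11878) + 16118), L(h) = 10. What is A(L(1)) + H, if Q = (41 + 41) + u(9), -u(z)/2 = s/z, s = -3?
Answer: -31/3 - I*sqrt(7977)/6 ≈ -10.333 - 14.886*I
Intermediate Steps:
u(z) = 6/z (u(z) = -(-6)/z = 6/z)
H = -I*sqrt(7977)/6 (H = -sqrt((-12217 - 1*11878) + 16118)/6 = -sqrt((-12217 - 11878) + 16118)/6 = -sqrt(-24095 + 16118)/6 = -I*sqrt(7977)/6 ≈ -14.886*I)
Q = 248/3 (Q = (41 + 41) + 6/9 = 82 + 6*(1/9) = 82 + 2/3 = 248/3 ≈ 82.667)
A(E) = -31/3 (A(E) = -1/8*248/3 = -31/3)
A(L(1)) + H = -31/3 - I*sqrt(7977)/6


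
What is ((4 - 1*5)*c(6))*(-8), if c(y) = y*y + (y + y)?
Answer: 384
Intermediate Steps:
c(y) = y² + 2*y
((4 - 1*5)*c(6))*(-8) = ((4 - 1*5)*(6*(2 + 6)))*(-8) = ((4 - 5)*(6*8))*(-8) = -1*48*(-8) = -48*(-8) = 384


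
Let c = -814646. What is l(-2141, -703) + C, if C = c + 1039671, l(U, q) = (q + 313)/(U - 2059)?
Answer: 31503513/140 ≈ 2.2503e+5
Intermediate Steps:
l(U, q) = (313 + q)/(-2059 + U)
C = 225025 (C = -814646 + 1039671 = 225025)
l(-2141, -703) + C = (313 - 703)/(-2059 - 2141) + 225025 = -390/(-4200) + 225025 = -1/4200*(-390) + 225025 = 13/140 + 225025 = 31503513/140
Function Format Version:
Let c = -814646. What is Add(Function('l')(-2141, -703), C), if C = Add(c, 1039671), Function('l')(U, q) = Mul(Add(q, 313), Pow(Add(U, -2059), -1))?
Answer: Rational(31503513, 140) ≈ 2.2503e+5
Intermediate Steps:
Function('l')(U, q) = Mul(Pow(Add(-2059, U), -1), Add(313, q)) (Function('l')(U, q) = Mul(Add(313, q), Pow(Add(-2059, U), -1)) = Mul(Pow(Add(-2059, U), -1), Add(313, q)))
C = 225025 (C = Add(-814646, 1039671) = 225025)
Add(Function('l')(-2141, -703), C) = Add(Mul(Pow(Add(-2059, -2141), -1), Add(313, -703)), 225025) = Add(Mul(Pow(-4200, -1), -390), 225025) = Add(Mul(Rational(-1, 4200), -390), 225025) = Add(Rational(13, 140), 225025) = Rational(31503513, 140)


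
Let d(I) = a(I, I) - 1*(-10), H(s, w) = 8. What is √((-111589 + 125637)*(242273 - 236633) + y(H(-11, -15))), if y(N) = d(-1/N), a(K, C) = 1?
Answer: √79230731 ≈ 8901.2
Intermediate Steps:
d(I) = 11 (d(I) = 1 - 1*(-10) = 1 + 10 = 11)
y(N) = 11
√((-111589 + 125637)*(242273 - 236633) + y(H(-11, -15))) = √((-111589 + 125637)*(242273 - 236633) + 11) = √(14048*5640 + 11) = √(79230720 + 11) = √79230731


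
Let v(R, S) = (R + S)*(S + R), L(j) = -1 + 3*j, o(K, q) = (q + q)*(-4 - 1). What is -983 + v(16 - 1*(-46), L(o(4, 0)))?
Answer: 2738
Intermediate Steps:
o(K, q) = -10*q (o(K, q) = (2*q)*(-5) = -10*q)
v(R, S) = (R + S)² (v(R, S) = (R + S)*(R + S) = (R + S)²)
-983 + v(16 - 1*(-46), L(o(4, 0))) = -983 + ((16 - 1*(-46)) + (-1 + 3*(-10*0)))² = -983 + ((16 + 46) + (-1 + 3*0))² = -983 + (62 + (-1 + 0))² = -983 + (62 - 1)² = -983 + 61² = -983 + 3721 = 2738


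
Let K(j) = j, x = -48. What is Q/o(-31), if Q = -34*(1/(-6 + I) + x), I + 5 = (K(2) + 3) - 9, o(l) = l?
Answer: -24514/465 ≈ -52.718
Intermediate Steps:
I = -9 (I = -5 + ((2 + 3) - 9) = -5 + (5 - 9) = -5 - 4 = -9)
Q = 24514/15 (Q = -34*(1/(-6 - 9) - 48) = -34*(1/(-15) - 48) = -34*(-1/15 - 48) = -34*(-721/15) = 24514/15 ≈ 1634.3)
Q/o(-31) = (24514/15)/(-31) = (24514/15)*(-1/31) = -24514/465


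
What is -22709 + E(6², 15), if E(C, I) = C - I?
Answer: -22688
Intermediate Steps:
-22709 + E(6², 15) = -22709 + (6² - 1*15) = -22709 + (36 - 15) = -22709 + 21 = -22688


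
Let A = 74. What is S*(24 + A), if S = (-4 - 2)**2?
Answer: 3528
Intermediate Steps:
S = 36 (S = (-6)**2 = 36)
S*(24 + A) = 36*(24 + 74) = 36*98 = 3528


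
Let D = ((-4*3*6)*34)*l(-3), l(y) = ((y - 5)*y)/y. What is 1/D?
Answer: 1/19584 ≈ 5.1062e-5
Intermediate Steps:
l(y) = -5 + y (l(y) = ((-5 + y)*y)/y = (y*(-5 + y))/y = -5 + y)
D = 19584 (D = ((-4*3*6)*34)*(-5 - 3) = (-12*6*34)*(-8) = -72*34*(-8) = -2448*(-8) = 19584)
1/D = 1/19584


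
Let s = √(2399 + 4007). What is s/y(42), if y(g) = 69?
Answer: √6406/69 ≈ 1.1600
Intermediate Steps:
s = √6406 ≈ 80.037
s/y(42) = √6406/69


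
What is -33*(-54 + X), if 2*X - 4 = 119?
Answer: -495/2 ≈ -247.50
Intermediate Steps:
X = 123/2 (X = 2 + (½)*119 = 2 + 119/2 = 123/2 ≈ 61.500)
-33*(-54 + X) = -33*(-54 + 123/2) = -33*15/2 = -495/2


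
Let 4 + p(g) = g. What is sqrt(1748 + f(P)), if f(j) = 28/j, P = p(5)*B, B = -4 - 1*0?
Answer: sqrt(1741) ≈ 41.725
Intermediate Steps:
B = -4 (B = -4 + 0 = -4)
p(g) = -4 + g
P = -4 (P = (-4 + 5)*(-4) = 1*(-4) = -4)
sqrt(1748 + f(P)) = sqrt(1748 + 28/(-4)) = sqrt(1748 + 28*(-1/4)) = sqrt(1748 - 7) = sqrt(1741)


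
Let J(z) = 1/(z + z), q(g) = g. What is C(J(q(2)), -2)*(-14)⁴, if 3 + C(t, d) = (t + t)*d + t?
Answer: -144060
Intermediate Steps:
J(z) = 1/(2*z)
C(t, d) = -3 + t + 2*d*t (C(t, d) = -3 + ((t + t)*d + t) = -3 + ((2*t)*d + t) = -3 + (2*d*t + t) = -3 + (t + 2*d*t) = -3 + t + 2*d*t)
C(J(q(2)), -2)*(-14)⁴ = (-3 + (½)/2 + 2*(-2)*((½)/2))*(-14)⁴ = (-3 + (½)*(½) + 2*(-2)*((½)*(½)))*38416 = (-3 + ¼ + 2*(-2)*(¼))*38416 = (-3 + ¼ - 1)*38416 = -15/4*38416 = -144060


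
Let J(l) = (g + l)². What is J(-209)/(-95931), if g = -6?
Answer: -46225/95931 ≈ -0.48186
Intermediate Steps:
J(l) = (-6 + l)²
J(-209)/(-95931) = (-6 - 209)²/(-95931) = (-215)²*(-1/95931) = 46225*(-1/95931) = -46225/95931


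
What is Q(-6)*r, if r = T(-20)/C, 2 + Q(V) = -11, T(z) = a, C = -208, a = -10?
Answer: -5/8 ≈ -0.62500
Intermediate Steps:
T(z) = -10
Q(V) = -13 (Q(V) = -2 - 11 = -13)
r = 5/104 (r = -10/(-208) = -10*(-1/208) = 5/104 ≈ 0.048077)
Q(-6)*r = -13*5/104 = -5/8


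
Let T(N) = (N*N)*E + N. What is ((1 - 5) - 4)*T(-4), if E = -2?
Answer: 288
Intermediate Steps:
T(N) = N - 2*N² (T(N) = (N*N)*(-2) + N = N²*(-2) + N = -2*N² + N = N - 2*N²)
((1 - 5) - 4)*T(-4) = ((1 - 5) - 4)*(-4*(1 - 2*(-4))) = (-4 - 4)*(-4*(1 + 8)) = -(-32)*9 = -8*(-36) = 288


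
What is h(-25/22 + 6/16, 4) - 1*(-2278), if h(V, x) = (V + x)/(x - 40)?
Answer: 2405473/1056 ≈ 2277.9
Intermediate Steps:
h(V, x) = (V + x)/(-40 + x)
h(-25/22 + 6/16, 4) - 1*(-2278) = ((-25/22 + 6/16) + 4)/(-40 + 4) - 1*(-2278) = ((-25*1/22 + 6*(1/16)) + 4)/(-36) + 2278 = -((-25/22 + 3/8) + 4)/36 + 2278 = -(-67/88 + 4)/36 + 2278 = -1/36*285/88 + 2278 = -95/1056 + 2278 = 2405473/1056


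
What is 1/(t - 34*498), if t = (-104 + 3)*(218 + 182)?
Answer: -1/57332 ≈ -1.7442e-5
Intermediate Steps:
t = -40400 (t = -101*400 = -40400)
1/(t - 34*498) = 1/(-40400 - 34*498) = 1/(-40400 - 16932) = 1/(-57332) = -1/57332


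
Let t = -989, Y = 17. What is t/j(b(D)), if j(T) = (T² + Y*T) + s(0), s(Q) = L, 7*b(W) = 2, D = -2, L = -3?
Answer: -48461/95 ≈ -510.12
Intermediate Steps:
b(W) = 2/7 (b(W) = (⅐)*2 = 2/7)
s(Q) = -3
j(T) = -3 + T² + 17*T (j(T) = (T² + 17*T) - 3 = -3 + T² + 17*T)
t/j(b(D)) = -989/(-3 + (2/7)² + 17*(2/7)) = -989/(-3 + 4/49 + 34/7) = -989/95/49 = -989*49/95 = -48461/95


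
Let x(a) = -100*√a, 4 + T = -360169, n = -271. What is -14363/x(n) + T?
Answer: -360173 - 53*I*√271/100 ≈ -3.6017e+5 - 8.7249*I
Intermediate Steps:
T = -360173 (T = -4 - 360169 = -360173)
-14363/x(n) + T = -14363*I*√271/27100 - 360173 = -53*I*√271/100 - 360173 = -360173 - 53*I*√271/100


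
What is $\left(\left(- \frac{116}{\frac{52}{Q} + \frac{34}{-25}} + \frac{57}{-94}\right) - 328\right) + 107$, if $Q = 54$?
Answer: $\frac{444373}{6298} \approx 70.558$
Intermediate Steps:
$\left(\left(- \frac{116}{\frac{52}{Q} + \frac{34}{-25}} + \frac{57}{-94}\right) - 328\right) + 107 = \left(\left(- \frac{116}{\frac{52}{54} + \frac{34}{-25}} + \frac{57}{-94}\right) - 328\right) + 107 = \left(\left(- \frac{116}{52 \cdot \frac{1}{54} + 34 \left(- \frac{1}{25}\right)} + 57 \left(- \frac{1}{94}\right)\right) - 328\right) + 107 = \left(\left(- \frac{116}{\frac{26}{27} - \frac{34}{25}} - \frac{57}{94}\right) - 328\right) + 107 = \left(\left(- \frac{116}{- \frac{268}{675}} - \frac{57}{94}\right) - 328\right) + 107 = \left(\left(\left(-116\right) \left(- \frac{675}{268}\right) - \frac{57}{94}\right) - 328\right) + 107 = \left(\left(\frac{19575}{67} - \frac{57}{94}\right) - 328\right) + 107 = \left(\frac{1836231}{6298} - 328\right) + 107 = - \frac{229513}{6298} + 107 = \frac{444373}{6298}$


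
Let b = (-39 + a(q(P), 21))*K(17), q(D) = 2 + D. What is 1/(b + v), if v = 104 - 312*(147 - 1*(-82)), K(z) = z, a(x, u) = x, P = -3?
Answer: -1/72024 ≈ -1.3884e-5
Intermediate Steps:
b = -680 (b = (-39 + (2 - 3))*17 = (-39 - 1)*17 = -40*17 = -680)
v = -71344 (v = 104 - 312*(147 + 82) = 104 - 312*229 = 104 - 71448 = -71344)
1/(b + v) = 1/(-680 - 71344) = 1/(-72024) = -1/72024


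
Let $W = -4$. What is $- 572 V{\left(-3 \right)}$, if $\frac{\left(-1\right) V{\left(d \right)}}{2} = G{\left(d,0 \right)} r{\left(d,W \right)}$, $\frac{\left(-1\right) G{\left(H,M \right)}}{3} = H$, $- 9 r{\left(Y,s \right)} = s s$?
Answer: $-18304$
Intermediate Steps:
$r{\left(Y,s \right)} = - \frac{s^{2}}{9}$ ($r{\left(Y,s \right)} = - \frac{s s}{9} = - \frac{s^{2}}{9}$)
$G{\left(H,M \right)} = - 3 H$
$V{\left(d \right)} = - \frac{32 d}{3}$ ($V{\left(d \right)} = - 2 - 3 d \left(- \frac{\left(-4\right)^{2}}{9}\right) = - 2 - 3 d \left(\left(- \frac{1}{9}\right) 16\right) = - 2 - 3 d \left(- \frac{16}{9}\right) = - 2 \frac{16 d}{3} = - \frac{32 d}{3}$)
$- 572 V{\left(-3 \right)} = - 572 \left(\left(- \frac{32}{3}\right) \left(-3\right)\right) = \left(-572\right) 32 = -18304$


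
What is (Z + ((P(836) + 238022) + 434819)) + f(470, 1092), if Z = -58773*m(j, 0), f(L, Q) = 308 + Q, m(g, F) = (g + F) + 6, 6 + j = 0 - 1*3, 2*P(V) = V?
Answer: 850978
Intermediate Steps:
P(V) = V/2
j = -9 (j = -6 + (0 - 1*3) = -6 + (0 - 3) = -6 - 3 = -9)
m(g, F) = 6 + F + g (m(g, F) = (F + g) + 6 = 6 + F + g)
Z = 176319 (Z = -58773*(6 + 0 - 9) = -58773*(-3) = 176319)
(Z + ((P(836) + 238022) + 434819)) + f(470, 1092) = (176319 + (((1/2)*836 + 238022) + 434819)) + (308 + 1092) = (176319 + ((418 + 238022) + 434819)) + 1400 = (176319 + (238440 + 434819)) + 1400 = (176319 + 673259) + 1400 = 849578 + 1400 = 850978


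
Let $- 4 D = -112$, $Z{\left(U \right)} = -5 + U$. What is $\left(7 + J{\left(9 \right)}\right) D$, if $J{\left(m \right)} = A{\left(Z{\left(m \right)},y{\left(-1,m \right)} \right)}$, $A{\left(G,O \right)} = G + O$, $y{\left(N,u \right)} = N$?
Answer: $280$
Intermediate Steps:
$J{\left(m \right)} = -6 + m$ ($J{\left(m \right)} = \left(-5 + m\right) - 1 = -6 + m$)
$D = 28$ ($D = \left(- \frac{1}{4}\right) \left(-112\right) = 28$)
$\left(7 + J{\left(9 \right)}\right) D = \left(7 + \left(-6 + 9\right)\right) 28 = \left(7 + 3\right) 28 = 10 \cdot 28 = 280$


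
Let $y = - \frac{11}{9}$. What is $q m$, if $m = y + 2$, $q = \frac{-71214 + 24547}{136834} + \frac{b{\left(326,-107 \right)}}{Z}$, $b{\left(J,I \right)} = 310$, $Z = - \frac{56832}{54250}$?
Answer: $- \frac{2015875727201}{8748618624} \approx -230.42$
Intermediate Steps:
$Z = - \frac{28416}{27125}$ ($Z = \left(-56832\right) \frac{1}{54250} = - \frac{28416}{27125} \approx -1.0476$)
$y = - \frac{11}{9}$ ($y = \left(-11\right) \frac{1}{9} = - \frac{11}{9} \approx -1.2222$)
$q = - \frac{287982246743}{972068736}$ ($q = \frac{-71214 + 24547}{136834} + \frac{310}{- \frac{28416}{27125}} = \left(-46667\right) \frac{1}{136834} + 310 \left(- \frac{27125}{28416}\right) = - \frac{46667}{136834} - \frac{4204375}{14208} = - \frac{287982246743}{972068736} \approx -296.26$)
$m = \frac{7}{9}$ ($m = - \frac{11}{9} + 2 = \frac{7}{9} \approx 0.77778$)
$q m = \left(- \frac{287982246743}{972068736}\right) \frac{7}{9} = - \frac{2015875727201}{8748618624}$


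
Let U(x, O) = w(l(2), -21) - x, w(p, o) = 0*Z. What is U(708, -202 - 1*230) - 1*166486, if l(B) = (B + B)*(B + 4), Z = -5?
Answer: -167194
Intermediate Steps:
l(B) = 2*B*(4 + B) (l(B) = (2*B)*(4 + B) = 2*B*(4 + B))
w(p, o) = 0 (w(p, o) = 0*(-5) = 0)
U(x, O) = -x (U(x, O) = 0 - x = -x)
U(708, -202 - 1*230) - 1*166486 = -1*708 - 1*166486 = -708 - 166486 = -167194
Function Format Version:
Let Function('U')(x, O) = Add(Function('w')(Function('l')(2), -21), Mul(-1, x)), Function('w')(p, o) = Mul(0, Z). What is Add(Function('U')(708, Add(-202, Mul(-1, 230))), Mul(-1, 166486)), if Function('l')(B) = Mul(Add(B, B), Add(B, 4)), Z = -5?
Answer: -167194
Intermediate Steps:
Function('l')(B) = Mul(2, B, Add(4, B)) (Function('l')(B) = Mul(Mul(2, B), Add(4, B)) = Mul(2, B, Add(4, B)))
Function('w')(p, o) = 0 (Function('w')(p, o) = Mul(0, -5) = 0)
Function('U')(x, O) = Mul(-1, x) (Function('U')(x, O) = Add(0, Mul(-1, x)) = Mul(-1, x))
Add(Function('U')(708, Add(-202, Mul(-1, 230))), Mul(-1, 166486)) = Add(Mul(-1, 708), Mul(-1, 166486)) = Add(-708, -166486) = -167194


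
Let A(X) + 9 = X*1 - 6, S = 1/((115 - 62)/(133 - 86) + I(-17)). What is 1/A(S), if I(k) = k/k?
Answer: -100/1453 ≈ -0.068823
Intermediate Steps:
I(k) = 1
S = 47/100 (S = 1/((115 - 62)/(133 - 86) + 1) = 1/(53/47 + 1) = 1/(100/47) = 47/100 ≈ 0.47000)
A(X) = -15 + X (A(X) = -9 + (X*1 - 6) = -9 + (X - 6) = -9 + (-6 + X) = -15 + X)
1/A(S) = 1/(-15 + 47/100) = 1/(-1453/100) = -100/1453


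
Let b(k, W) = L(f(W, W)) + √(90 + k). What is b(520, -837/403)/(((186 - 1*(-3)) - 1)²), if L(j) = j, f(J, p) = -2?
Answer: -1/17672 + √610/35344 ≈ 0.00064221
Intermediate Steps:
b(k, W) = -2 + √(90 + k)
b(520, -837/403)/(((186 - 1*(-3)) - 1)²) = (-2 + √(90 + 520))/(((186 - 1*(-3)) - 1)²) = (-2 + √610)/(((186 + 3) - 1)²) = (-2 + √610)/((189 - 1)²) = (-2 + √610)/(188²) = (-2 + √610)/35344 = (-2 + √610)*(1/35344) = -1/17672 + √610/35344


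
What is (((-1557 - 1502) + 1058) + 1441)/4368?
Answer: -5/39 ≈ -0.12821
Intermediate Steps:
(((-1557 - 1502) + 1058) + 1441)/4368 = ((-3059 + 1058) + 1441)*(1/4368) = (-2001 + 1441)*(1/4368) = -560*1/4368 = -5/39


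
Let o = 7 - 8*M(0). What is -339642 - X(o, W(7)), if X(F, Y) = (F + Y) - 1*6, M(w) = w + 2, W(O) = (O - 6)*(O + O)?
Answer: -339641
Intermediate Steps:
W(O) = 2*O*(-6 + O) (W(O) = (-6 + O)*(2*O) = 2*O*(-6 + O))
M(w) = 2 + w
o = -9 (o = 7 - 8*(2 + 0) = 7 - 8*2 = 7 - 16 = -9)
X(F, Y) = -6 + F + Y (X(F, Y) = (F + Y) - 6 = -6 + F + Y)
-339642 - X(o, W(7)) = -339642 - (-6 - 9 + 2*7*(-6 + 7)) = -339642 - (-6 - 9 + 2*7*1) = -339642 - (-6 - 9 + 14) = -339642 - 1*(-1) = -339642 + 1 = -339641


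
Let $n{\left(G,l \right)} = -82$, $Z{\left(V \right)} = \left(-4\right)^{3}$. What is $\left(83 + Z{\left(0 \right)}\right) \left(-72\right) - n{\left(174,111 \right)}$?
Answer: $-1286$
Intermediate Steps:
$Z{\left(V \right)} = -64$
$\left(83 + Z{\left(0 \right)}\right) \left(-72\right) - n{\left(174,111 \right)} = \left(83 - 64\right) \left(-72\right) - -82 = 19 \left(-72\right) + 82 = -1368 + 82 = -1286$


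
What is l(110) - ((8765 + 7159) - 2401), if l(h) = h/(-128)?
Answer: -865527/64 ≈ -13524.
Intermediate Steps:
l(h) = -h/128 (l(h) = h*(-1/128) = -h/128)
l(110) - ((8765 + 7159) - 2401) = -1/128*110 - ((8765 + 7159) - 2401) = -55/64 - (15924 - 2401) = -55/64 - 1*13523 = -55/64 - 13523 = -865527/64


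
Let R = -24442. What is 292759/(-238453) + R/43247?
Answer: -18489216699/10312376891 ≈ -1.7929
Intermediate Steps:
292759/(-238453) + R/43247 = 292759/(-238453) - 24442/43247 = 292759*(-1/238453) - 24442*1/43247 = -292759/238453 - 24442/43247 = -18489216699/10312376891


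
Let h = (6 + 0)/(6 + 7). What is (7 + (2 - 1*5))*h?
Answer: 24/13 ≈ 1.8462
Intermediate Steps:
h = 6/13 ≈ 0.46154
(7 + (2 - 1*5))*h = (7 + (2 - 1*5))*(6/13) = (7 + (2 - 5))*(6/13) = (7 - 3)*(6/13) = 4*(6/13) = 24/13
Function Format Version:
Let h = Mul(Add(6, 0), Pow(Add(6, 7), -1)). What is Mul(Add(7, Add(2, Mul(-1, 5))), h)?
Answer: Rational(24, 13) ≈ 1.8462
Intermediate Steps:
h = Rational(6, 13) (h = Mul(6, Pow(13, -1)) = Mul(6, Rational(1, 13)) = Rational(6, 13) ≈ 0.46154)
Mul(Add(7, Add(2, Mul(-1, 5))), h) = Mul(Add(7, Add(2, Mul(-1, 5))), Rational(6, 13)) = Mul(Add(7, Add(2, -5)), Rational(6, 13)) = Mul(Add(7, -3), Rational(6, 13)) = Mul(4, Rational(6, 13)) = Rational(24, 13)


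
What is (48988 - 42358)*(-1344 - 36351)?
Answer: -249917850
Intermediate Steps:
(48988 - 42358)*(-1344 - 36351) = 6630*(-37695) = -249917850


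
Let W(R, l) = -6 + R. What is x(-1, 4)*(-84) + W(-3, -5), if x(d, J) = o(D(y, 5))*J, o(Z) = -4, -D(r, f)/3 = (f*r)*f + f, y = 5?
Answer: 1335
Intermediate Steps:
D(r, f) = -3*f - 3*r*f² (D(r, f) = -3*((f*r)*f + f) = -3*(r*f² + f) = -3*(f + r*f²) = -3*f - 3*r*f²)
x(d, J) = -4*J
x(-1, 4)*(-84) + W(-3, -5) = -4*4*(-84) + (-6 - 3) = -16*(-84) - 9 = 1344 - 9 = 1335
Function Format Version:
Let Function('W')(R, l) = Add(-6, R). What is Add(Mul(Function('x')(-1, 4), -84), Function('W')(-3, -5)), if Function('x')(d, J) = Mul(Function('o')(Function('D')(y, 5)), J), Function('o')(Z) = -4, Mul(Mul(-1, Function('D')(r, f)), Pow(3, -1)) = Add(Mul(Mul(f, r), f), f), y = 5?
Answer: 1335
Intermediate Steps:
Function('D')(r, f) = Add(Mul(-3, f), Mul(-3, r, Pow(f, 2))) (Function('D')(r, f) = Mul(-3, Add(Mul(Mul(f, r), f), f)) = Mul(-3, Add(Mul(r, Pow(f, 2)), f)) = Mul(-3, Add(f, Mul(r, Pow(f, 2)))) = Add(Mul(-3, f), Mul(-3, r, Pow(f, 2))))
Function('x')(d, J) = Mul(-4, J)
Add(Mul(Function('x')(-1, 4), -84), Function('W')(-3, -5)) = Add(Mul(Mul(-4, 4), -84), Add(-6, -3)) = Add(Mul(-16, -84), -9) = Add(1344, -9) = 1335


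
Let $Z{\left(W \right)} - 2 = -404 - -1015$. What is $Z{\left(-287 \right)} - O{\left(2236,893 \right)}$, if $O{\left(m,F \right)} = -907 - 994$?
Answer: $2514$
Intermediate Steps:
$O{\left(m,F \right)} = -1901$ ($O{\left(m,F \right)} = -907 - 994 = -1901$)
$Z{\left(W \right)} = 613$ ($Z{\left(W \right)} = 2 - -611 = 2 + \left(-404 + 1015\right) = 2 + 611 = 613$)
$Z{\left(-287 \right)} - O{\left(2236,893 \right)} = 613 - -1901 = 613 + 1901 = 2514$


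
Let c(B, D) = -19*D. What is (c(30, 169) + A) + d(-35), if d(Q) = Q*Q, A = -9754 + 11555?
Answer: -185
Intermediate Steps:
A = 1801
d(Q) = Q²
(c(30, 169) + A) + d(-35) = (-19*169 + 1801) + (-35)² = (-3211 + 1801) + 1225 = -1410 + 1225 = -185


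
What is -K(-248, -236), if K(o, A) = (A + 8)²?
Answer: -51984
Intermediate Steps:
K(o, A) = (8 + A)²
-K(-248, -236) = -(8 - 236)² = -1*(-228)² = -1*51984 = -51984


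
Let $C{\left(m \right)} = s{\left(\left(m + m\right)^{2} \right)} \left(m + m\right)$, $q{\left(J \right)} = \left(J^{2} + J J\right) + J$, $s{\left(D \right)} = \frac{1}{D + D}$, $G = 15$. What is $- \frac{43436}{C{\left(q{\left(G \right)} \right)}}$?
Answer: $-80790960$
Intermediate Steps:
$s{\left(D \right)} = \frac{1}{2 D}$
$q{\left(J \right)} = J + 2 J^{2}$ ($q{\left(J \right)} = \left(J^{2} + J^{2}\right) + J = 2 J^{2} + J = J + 2 J^{2}$)
$C{\left(m \right)} = \frac{1}{4 m}$ ($C{\left(m \right)} = \frac{1}{2 \left(m + m\right)^{2}} \left(m + m\right) = \frac{1}{2 \left(2 m\right)^{2}} \cdot 2 m = \frac{1}{2 \cdot 4 m^{2}} \cdot 2 m = \frac{\frac{1}{4} \frac{1}{m^{2}}}{2} \cdot 2 m = \frac{1}{8 m^{2}} \cdot 2 m = \frac{1}{4 m}$)
$- \frac{43436}{C{\left(q{\left(G \right)} \right)}} = - \frac{43436}{\frac{1}{4} \frac{1}{15 \left(1 + 2 \cdot 15\right)}} = - \frac{43436}{\frac{1}{4} \frac{1}{15 \left(1 + 30\right)}} = - \frac{43436}{\frac{1}{4} \frac{1}{15 \cdot 31}} = - \frac{43436}{\frac{1}{4} \cdot \frac{1}{465}} = - 43436 \frac{1}{\frac{1}{1860}} = \left(-43436\right) 1860 = -80790960$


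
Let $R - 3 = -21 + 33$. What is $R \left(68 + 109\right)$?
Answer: $2655$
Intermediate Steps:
$R = 15$ ($R = 3 + \left(-21 + 33\right) = 3 + 12 = 15$)
$R \left(68 + 109\right) = 15 \left(68 + 109\right) = 15 \cdot 177 = 2655$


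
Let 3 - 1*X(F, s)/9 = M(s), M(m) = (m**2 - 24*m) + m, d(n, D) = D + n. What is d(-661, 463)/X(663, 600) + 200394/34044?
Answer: 11562758431/1964321778 ≈ 5.8864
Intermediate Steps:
M(m) = m**2 - 23*m
X(F, s) = 27 - 9*s*(-23 + s)
d(-661, 463)/X(663, 600) + 200394/34044 = (463 - 661)/(27 - 9*600*(-23 + 600)) + 200394/34044 = -198/(27 - 9*600*577) + 200394*(1/34044) = -198/(27 - 3115800) + 33399/5674 = -198/(-3115773) + 33399/5674 = -198*(-1/3115773) + 33399/5674 = 22/346197 + 33399/5674 = 11562758431/1964321778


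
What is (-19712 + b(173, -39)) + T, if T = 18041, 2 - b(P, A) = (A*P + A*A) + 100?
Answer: 3457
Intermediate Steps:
b(P, A) = -98 - A² - A*P (b(P, A) = 2 - ((A*P + A*A) + 100) = 2 - ((A*P + A²) + 100) = 2 - ((A² + A*P) + 100) = 2 - (100 + A² + A*P) = 2 + (-100 - A² - A*P) = -98 - A² - A*P)
(-19712 + b(173, -39)) + T = (-19712 + (-98 - 1*(-39)² - 1*(-39)*173)) + 18041 = (-19712 + (-98 - 1*1521 + 6747)) + 18041 = (-19712 + (-98 - 1521 + 6747)) + 18041 = (-19712 + 5128) + 18041 = -14584 + 18041 = 3457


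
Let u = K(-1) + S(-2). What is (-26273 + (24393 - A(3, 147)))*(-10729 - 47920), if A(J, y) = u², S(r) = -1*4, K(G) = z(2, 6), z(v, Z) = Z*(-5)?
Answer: 178058364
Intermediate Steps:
z(v, Z) = -5*Z
K(G) = -30 (K(G) = -5*6 = -30)
S(r) = -4
u = -34 (u = -30 - 4 = -34)
A(J, y) = 1156 (A(J, y) = (-34)² = 1156)
(-26273 + (24393 - A(3, 147)))*(-10729 - 47920) = (-26273 + (24393 - 1*1156))*(-10729 - 47920) = (-26273 + (24393 - 1156))*(-58649) = (-26273 + 23237)*(-58649) = -3036*(-58649) = 178058364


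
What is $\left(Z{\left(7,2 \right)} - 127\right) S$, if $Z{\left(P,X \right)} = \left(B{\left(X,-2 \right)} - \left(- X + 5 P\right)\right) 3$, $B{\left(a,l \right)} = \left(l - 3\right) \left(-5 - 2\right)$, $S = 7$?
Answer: $-847$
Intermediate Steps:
$B{\left(a,l \right)} = 21 - 7 l$ ($B{\left(a,l \right)} = \left(-3 + l\right) \left(-7\right) = 21 - 7 l$)
$Z{\left(P,X \right)} = 105 - 15 P + 3 X$ ($Z{\left(P,X \right)} = \left(\left(21 - -14\right) - \left(- X + 5 P\right)\right) 3 = \left(\left(21 + 14\right) - \left(- X + 5 P\right)\right) 3 = \left(35 - \left(- X + 5 P\right)\right) 3 = \left(35 + X - 5 P\right) 3 = 105 - 15 P + 3 X$)
$\left(Z{\left(7,2 \right)} - 127\right) S = \left(\left(105 - 105 + 3 \cdot 2\right) - 127\right) 7 = \left(\left(105 - 105 + 6\right) - 127\right) 7 = \left(6 - 127\right) 7 = \left(-121\right) 7 = -847$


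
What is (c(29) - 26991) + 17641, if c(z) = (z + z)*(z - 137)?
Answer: -15614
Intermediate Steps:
c(z) = 2*z*(-137 + z) (c(z) = (2*z)*(-137 + z) = 2*z*(-137 + z))
(c(29) - 26991) + 17641 = (2*29*(-137 + 29) - 26991) + 17641 = (2*29*(-108) - 26991) + 17641 = (-6264 - 26991) + 17641 = -33255 + 17641 = -15614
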